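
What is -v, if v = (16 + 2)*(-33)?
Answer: 594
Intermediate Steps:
v = -594 (v = 18*(-33) = -594)
-v = -1*(-594) = 594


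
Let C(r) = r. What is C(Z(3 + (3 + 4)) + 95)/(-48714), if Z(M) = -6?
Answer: -89/48714 ≈ -0.0018270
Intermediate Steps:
C(Z(3 + (3 + 4)) + 95)/(-48714) = (-6 + 95)/(-48714) = 89*(-1/48714) = -89/48714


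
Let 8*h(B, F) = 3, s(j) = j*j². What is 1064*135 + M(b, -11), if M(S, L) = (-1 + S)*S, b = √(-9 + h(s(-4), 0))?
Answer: 1149051/8 - I*√138/4 ≈ 1.4363e+5 - 2.9368*I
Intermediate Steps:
s(j) = j³
h(B, F) = 3/8 (h(B, F) = (⅛)*3 = 3/8)
b = I*√138/4 (b = √(-9 + 3/8) = √(-69/8) = I*√138/4 ≈ 2.9368*I)
M(S, L) = S*(-1 + S)
1064*135 + M(b, -11) = 1064*135 + (I*√138/4)*(-1 + I*√138/4) = 143640 + I*√138*(-1 + I*√138/4)/4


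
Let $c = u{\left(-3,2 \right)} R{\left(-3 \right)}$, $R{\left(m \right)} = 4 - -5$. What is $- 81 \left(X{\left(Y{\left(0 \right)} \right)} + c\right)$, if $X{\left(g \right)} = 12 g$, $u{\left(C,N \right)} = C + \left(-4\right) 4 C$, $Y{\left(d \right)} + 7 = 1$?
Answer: $-26973$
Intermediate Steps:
$R{\left(m \right)} = 9$ ($R{\left(m \right)} = 4 + 5 = 9$)
$Y{\left(d \right)} = -6$ ($Y{\left(d \right)} = -7 + 1 = -6$)
$u{\left(C,N \right)} = - 15 C$ ($u{\left(C,N \right)} = C - 16 C = - 15 C$)
$c = 405$ ($c = \left(-15\right) \left(-3\right) 9 = 45 \cdot 9 = 405$)
$- 81 \left(X{\left(Y{\left(0 \right)} \right)} + c\right) = - 81 \left(12 \left(-6\right) + 405\right) = - 81 \left(-72 + 405\right) = \left(-81\right) 333 = -26973$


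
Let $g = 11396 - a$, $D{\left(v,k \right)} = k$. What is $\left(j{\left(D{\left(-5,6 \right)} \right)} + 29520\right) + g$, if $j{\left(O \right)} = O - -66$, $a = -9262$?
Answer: $50250$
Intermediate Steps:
$j{\left(O \right)} = 66 + O$ ($j{\left(O \right)} = O + 66 = 66 + O$)
$g = 20658$ ($g = 11396 - -9262 = 11396 + 9262 = 20658$)
$\left(j{\left(D{\left(-5,6 \right)} \right)} + 29520\right) + g = \left(\left(66 + 6\right) + 29520\right) + 20658 = \left(72 + 29520\right) + 20658 = 29592 + 20658 = 50250$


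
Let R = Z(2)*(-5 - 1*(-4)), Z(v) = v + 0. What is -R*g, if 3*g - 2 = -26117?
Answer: -17410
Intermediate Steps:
g = -8705 (g = ⅔ + (⅓)*(-26117) = ⅔ - 26117/3 = -8705)
Z(v) = v
R = -2 (R = 2*(-5 - 1*(-4)) = 2*(-5 + 4) = 2*(-1) = -2)
-R*g = -(-2)*(-8705) = -1*17410 = -17410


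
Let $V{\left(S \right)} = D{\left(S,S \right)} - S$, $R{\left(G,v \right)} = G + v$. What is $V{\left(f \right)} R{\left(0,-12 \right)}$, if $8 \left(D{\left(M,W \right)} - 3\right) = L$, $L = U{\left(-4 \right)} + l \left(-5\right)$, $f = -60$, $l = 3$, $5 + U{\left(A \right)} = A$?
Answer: $-720$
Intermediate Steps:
$U{\left(A \right)} = -5 + A$
$L = -24$ ($L = \left(-5 - 4\right) + 3 \left(-5\right) = -9 - 15 = -24$)
$D{\left(M,W \right)} = 0$ ($D{\left(M,W \right)} = 3 + \frac{1}{8} \left(-24\right) = 3 - 3 = 0$)
$V{\left(S \right)} = - S$ ($V{\left(S \right)} = 0 - S = - S$)
$V{\left(f \right)} R{\left(0,-12 \right)} = \left(-1\right) \left(-60\right) \left(0 - 12\right) = 60 \left(-12\right) = -720$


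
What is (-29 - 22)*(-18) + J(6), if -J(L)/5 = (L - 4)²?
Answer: 898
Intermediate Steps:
J(L) = -5*(-4 + L)² (J(L) = -5*(L - 4)² = -5*(-4 + L)²)
(-29 - 22)*(-18) + J(6) = (-29 - 22)*(-18) - 5*(-4 + 6)² = -51*(-18) - 5*2² = 918 - 5*4 = 918 - 20 = 898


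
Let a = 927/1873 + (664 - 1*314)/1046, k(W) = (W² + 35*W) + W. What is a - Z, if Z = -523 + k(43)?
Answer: -2814497450/979579 ≈ -2873.2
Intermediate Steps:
k(W) = W² + 36*W
Z = 2874 (Z = -523 + 43*(36 + 43) = -523 + 43*79 = -523 + 3397 = 2874)
a = 812596/979579 (a = 927*(1/1873) + (664 - 314)*(1/1046) = 927/1873 + 350*(1/1046) = 927/1873 + 175/523 = 812596/979579 ≈ 0.82954)
a - Z = 812596/979579 - 1*2874 = 812596/979579 - 2874 = -2814497450/979579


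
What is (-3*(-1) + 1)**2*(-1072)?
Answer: -17152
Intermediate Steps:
(-3*(-1) + 1)**2*(-1072) = (3 + 1)**2*(-1072) = 4**2*(-1072) = 16*(-1072) = -17152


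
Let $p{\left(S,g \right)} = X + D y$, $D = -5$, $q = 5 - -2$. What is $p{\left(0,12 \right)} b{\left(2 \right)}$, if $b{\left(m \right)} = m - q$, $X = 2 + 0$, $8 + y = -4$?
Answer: $-310$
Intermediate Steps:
$y = -12$ ($y = -8 - 4 = -12$)
$X = 2$
$q = 7$ ($q = 5 + 2 = 7$)
$b{\left(m \right)} = -7 + m$ ($b{\left(m \right)} = m - 7 = -7 + m$)
$p{\left(S,g \right)} = 62$ ($p{\left(S,g \right)} = 2 - -60 = 2 + 60 = 62$)
$p{\left(0,12 \right)} b{\left(2 \right)} = 62 \left(-7 + 2\right) = 62 \left(-5\right) = -310$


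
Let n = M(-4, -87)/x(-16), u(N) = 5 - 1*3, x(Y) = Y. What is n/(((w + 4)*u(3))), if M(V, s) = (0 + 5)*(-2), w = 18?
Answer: 5/352 ≈ 0.014205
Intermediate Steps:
u(N) = 2 (u(N) = 5 - 3 = 2)
M(V, s) = -10 (M(V, s) = 5*(-2) = -10)
n = 5/8 (n = -10/(-16) = -10*(-1/16) = 5/8 ≈ 0.62500)
n/(((w + 4)*u(3))) = 5/(8*(((18 + 4)*2))) = 5/(8*((22*2))) = (5/8)/44 = (5/8)*(1/44) = 5/352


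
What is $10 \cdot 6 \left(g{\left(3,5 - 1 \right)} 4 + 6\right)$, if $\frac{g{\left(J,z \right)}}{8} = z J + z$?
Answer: $31080$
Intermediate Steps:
$g{\left(J,z \right)} = 8 z + 8 J z$ ($g{\left(J,z \right)} = 8 \left(z J + z\right) = 8 \left(J z + z\right) = 8 \left(z + J z\right) = 8 z + 8 J z$)
$10 \cdot 6 \left(g{\left(3,5 - 1 \right)} 4 + 6\right) = 10 \cdot 6 \left(8 \left(5 - 1\right) \left(1 + 3\right) 4 + 6\right) = 60 \left(8 \cdot 4 \cdot 4 \cdot 4 + 6\right) = 60 \left(128 \cdot 4 + 6\right) = 60 \left(512 + 6\right) = 60 \cdot 518 = 31080$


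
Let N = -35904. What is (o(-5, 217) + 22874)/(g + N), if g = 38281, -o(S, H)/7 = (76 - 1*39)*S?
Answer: 24169/2377 ≈ 10.168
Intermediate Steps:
o(S, H) = -259*S (o(S, H) = -7*(76 - 1*39)*S = -7*(76 - 39)*S = -259*S)
(o(-5, 217) + 22874)/(g + N) = (-259*(-5) + 22874)/(38281 - 35904) = (1295 + 22874)/2377 = 24169*(1/2377) = 24169/2377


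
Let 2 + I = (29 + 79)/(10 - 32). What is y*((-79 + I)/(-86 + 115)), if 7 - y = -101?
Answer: -102060/319 ≈ -319.94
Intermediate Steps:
y = 108 (y = 7 - 1*(-101) = 7 + 101 = 108)
I = -76/11 (I = -2 + (29 + 79)/(10 - 32) = -2 + 108/(-22) = -2 + 108*(-1/22) = -2 - 54/11 = -76/11 ≈ -6.9091)
y*((-79 + I)/(-86 + 115)) = 108*((-79 - 76/11)/(-86 + 115)) = 108*(-945/11/29) = 108*(-945/11*1/29) = 108*(-945/319) = -102060/319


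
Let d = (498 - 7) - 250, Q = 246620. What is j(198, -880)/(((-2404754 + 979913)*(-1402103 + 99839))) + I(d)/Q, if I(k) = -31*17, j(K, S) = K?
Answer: -308667467791/144447010831035 ≈ -0.0021369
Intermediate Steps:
d = 241 (d = 491 - 250 = 241)
I(k) = -527
j(198, -880)/(((-2404754 + 979913)*(-1402103 + 99839))) + I(d)/Q = 198/(((-2404754 + 979913)*(-1402103 + 99839))) - 527/246620 = 198/((-1424841*(-1302264))) - 527*1/246620 = 198/1855519140024 - 527/246620 = 198*(1/1855519140024) - 527/246620 = 1/9371308788 - 527/246620 = -308667467791/144447010831035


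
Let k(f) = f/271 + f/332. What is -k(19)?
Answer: -11457/89972 ≈ -0.12734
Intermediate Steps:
k(f) = 603*f/89972 (k(f) = f*(1/271) + f*(1/332) = f/271 + f/332 = 603*f/89972)
-k(19) = -603*19/89972 = -1*11457/89972 = -11457/89972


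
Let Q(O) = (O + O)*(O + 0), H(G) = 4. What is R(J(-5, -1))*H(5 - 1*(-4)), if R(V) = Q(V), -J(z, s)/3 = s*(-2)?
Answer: 288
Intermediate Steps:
J(z, s) = 6*s (J(z, s) = -3*s*(-2) = -(-6)*s = 6*s)
Q(O) = 2*O² (Q(O) = (2*O)*O = 2*O²)
R(V) = 2*V²
R(J(-5, -1))*H(5 - 1*(-4)) = (2*(6*(-1))²)*4 = (2*(-6)²)*4 = (2*36)*4 = 72*4 = 288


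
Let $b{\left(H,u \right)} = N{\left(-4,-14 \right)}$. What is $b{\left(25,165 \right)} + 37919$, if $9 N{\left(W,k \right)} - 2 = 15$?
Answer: $\frac{341288}{9} \approx 37921.0$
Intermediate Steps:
$N{\left(W,k \right)} = \frac{17}{9}$ ($N{\left(W,k \right)} = \frac{2}{9} + \frac{1}{9} \cdot 15 = \frac{2}{9} + \frac{5}{3} = \frac{17}{9}$)
$b{\left(H,u \right)} = \frac{17}{9}$
$b{\left(25,165 \right)} + 37919 = \frac{17}{9} + 37919 = \frac{341288}{9}$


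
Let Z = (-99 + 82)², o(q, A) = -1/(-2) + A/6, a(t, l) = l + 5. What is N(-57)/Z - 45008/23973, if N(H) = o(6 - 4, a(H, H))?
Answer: -8802061/4618798 ≈ -1.9057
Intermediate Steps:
a(t, l) = 5 + l
o(q, A) = ½ + A/6 (o(q, A) = -1*(-½) + A*(⅙) = ½ + A/6)
N(H) = 4/3 + H/6 (N(H) = ½ + (5 + H)/6 = ½ + (⅚ + H/6) = 4/3 + H/6)
Z = 289 (Z = (-17)² = 289)
N(-57)/Z - 45008/23973 = (4/3 + (⅙)*(-57))/289 - 45008/23973 = (4/3 - 19/2)*(1/289) - 45008*1/23973 = -49/6*1/289 - 45008/23973 = -49/1734 - 45008/23973 = -8802061/4618798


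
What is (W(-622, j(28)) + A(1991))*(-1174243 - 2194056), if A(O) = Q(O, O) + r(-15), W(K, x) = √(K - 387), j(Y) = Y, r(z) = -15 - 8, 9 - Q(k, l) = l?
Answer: 6753439495 - 3368299*I*√1009 ≈ 6.7534e+9 - 1.0699e+8*I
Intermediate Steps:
Q(k, l) = 9 - l
r(z) = -23
W(K, x) = √(-387 + K)
A(O) = -14 - O (A(O) = (9 - O) - 23 = -14 - O)
(W(-622, j(28)) + A(1991))*(-1174243 - 2194056) = (√(-387 - 622) + (-14 - 1*1991))*(-1174243 - 2194056) = (√(-1009) + (-14 - 1991))*(-3368299) = (I*√1009 - 2005)*(-3368299) = (-2005 + I*√1009)*(-3368299) = 6753439495 - 3368299*I*√1009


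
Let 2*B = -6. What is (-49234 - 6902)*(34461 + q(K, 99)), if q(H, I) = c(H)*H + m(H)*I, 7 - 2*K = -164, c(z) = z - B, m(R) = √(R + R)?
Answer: -2359269774 - 16672392*√19 ≈ -2.4319e+9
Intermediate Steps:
B = -3 (B = (½)*(-6) = -3)
m(R) = √2*√R (m(R) = √(2*R) = √2*√R)
c(z) = 3 + z (c(z) = z - 1*(-3) = z + 3 = 3 + z)
K = 171/2 (K = 7/2 - ½*(-164) = 7/2 + 82 = 171/2 ≈ 85.500)
q(H, I) = H*(3 + H) + I*√2*√H (q(H, I) = (3 + H)*H + (√2*√H)*I = H*(3 + H) + I*√2*√H)
(-49234 - 6902)*(34461 + q(K, 99)) = (-49234 - 6902)*(34461 + (171*(3 + 171/2)/2 + 99*√2*√(171/2))) = -56136*(34461 + ((171/2)*(177/2) + 99*√2*(3*√38/2))) = -56136*(34461 + (30267/4 + 297*√19)) = -56136*(168111/4 + 297*√19) = -2359269774 - 16672392*√19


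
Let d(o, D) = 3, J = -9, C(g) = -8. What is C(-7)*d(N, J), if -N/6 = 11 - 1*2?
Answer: -24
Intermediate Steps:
N = -54 (N = -6*(11 - 1*2) = -6*(11 - 2) = -6*9 = -54)
C(-7)*d(N, J) = -8*3 = -24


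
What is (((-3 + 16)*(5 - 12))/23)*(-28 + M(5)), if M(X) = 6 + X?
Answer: 1547/23 ≈ 67.261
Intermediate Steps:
(((-3 + 16)*(5 - 12))/23)*(-28 + M(5)) = (((-3 + 16)*(5 - 12))/23)*(-28 + (6 + 5)) = ((13*(-7))*(1/23))*(-28 + 11) = -91*1/23*(-17) = -91/23*(-17) = 1547/23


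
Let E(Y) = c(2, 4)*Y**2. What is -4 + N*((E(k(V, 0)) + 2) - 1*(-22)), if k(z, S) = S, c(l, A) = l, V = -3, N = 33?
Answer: 788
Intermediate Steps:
E(Y) = 2*Y**2
-4 + N*((E(k(V, 0)) + 2) - 1*(-22)) = -4 + 33*((2*0**2 + 2) - 1*(-22)) = -4 + 33*((2*0 + 2) + 22) = -4 + 33*((0 + 2) + 22) = -4 + 33*(2 + 22) = -4 + 33*24 = -4 + 792 = 788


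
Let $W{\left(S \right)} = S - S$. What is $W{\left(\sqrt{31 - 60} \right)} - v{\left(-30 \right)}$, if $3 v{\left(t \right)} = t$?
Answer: $10$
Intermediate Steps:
$v{\left(t \right)} = \frac{t}{3}$
$W{\left(S \right)} = 0$
$W{\left(\sqrt{31 - 60} \right)} - v{\left(-30 \right)} = 0 - \frac{1}{3} \left(-30\right) = 0 - -10 = 0 + 10 = 10$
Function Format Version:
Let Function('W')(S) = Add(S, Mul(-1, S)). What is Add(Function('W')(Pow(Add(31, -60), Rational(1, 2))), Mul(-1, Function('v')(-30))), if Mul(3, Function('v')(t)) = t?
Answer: 10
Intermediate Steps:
Function('v')(t) = Mul(Rational(1, 3), t)
Function('W')(S) = 0
Add(Function('W')(Pow(Add(31, -60), Rational(1, 2))), Mul(-1, Function('v')(-30))) = Add(0, Mul(-1, Mul(Rational(1, 3), -30))) = Add(0, Mul(-1, -10)) = Add(0, 10) = 10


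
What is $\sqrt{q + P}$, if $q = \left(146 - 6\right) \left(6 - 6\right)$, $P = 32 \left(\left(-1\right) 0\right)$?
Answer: $0$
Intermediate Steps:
$P = 0$ ($P = 32 \cdot 0 = 0$)
$q = 0$ ($q = 140 \cdot 0 = 0$)
$\sqrt{q + P} = \sqrt{0 + 0} = \sqrt{0} = 0$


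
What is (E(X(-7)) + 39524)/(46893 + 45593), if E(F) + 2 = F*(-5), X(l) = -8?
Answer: 151/353 ≈ 0.42776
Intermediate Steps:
E(F) = -2 - 5*F (E(F) = -2 + F*(-5) = -2 - 5*F)
(E(X(-7)) + 39524)/(46893 + 45593) = ((-2 - 5*(-8)) + 39524)/(46893 + 45593) = ((-2 + 40) + 39524)/92486 = (38 + 39524)*(1/92486) = 39562*(1/92486) = 151/353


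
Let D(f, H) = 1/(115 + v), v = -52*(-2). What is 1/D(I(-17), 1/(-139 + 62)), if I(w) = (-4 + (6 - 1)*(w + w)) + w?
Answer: 219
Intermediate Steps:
v = 104
I(w) = -4 + 11*w (I(w) = (-4 + 5*(2*w)) + w = (-4 + 10*w) + w = -4 + 11*w)
D(f, H) = 1/219 (D(f, H) = 1/(115 + 104) = 1/219)
1/D(I(-17), 1/(-139 + 62)) = 1/(1/219) = 219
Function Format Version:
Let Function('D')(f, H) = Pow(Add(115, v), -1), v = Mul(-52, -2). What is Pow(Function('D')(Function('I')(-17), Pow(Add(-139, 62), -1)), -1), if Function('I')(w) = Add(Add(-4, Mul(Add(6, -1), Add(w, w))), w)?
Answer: 219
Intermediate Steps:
v = 104
Function('I')(w) = Add(-4, Mul(11, w)) (Function('I')(w) = Add(Add(-4, Mul(5, Mul(2, w))), w) = Add(Add(-4, Mul(10, w)), w) = Add(-4, Mul(11, w)))
Function('D')(f, H) = Rational(1, 219) (Function('D')(f, H) = Pow(Add(115, 104), -1) = Pow(219, -1) = Rational(1, 219))
Pow(Function('D')(Function('I')(-17), Pow(Add(-139, 62), -1)), -1) = Pow(Rational(1, 219), -1) = 219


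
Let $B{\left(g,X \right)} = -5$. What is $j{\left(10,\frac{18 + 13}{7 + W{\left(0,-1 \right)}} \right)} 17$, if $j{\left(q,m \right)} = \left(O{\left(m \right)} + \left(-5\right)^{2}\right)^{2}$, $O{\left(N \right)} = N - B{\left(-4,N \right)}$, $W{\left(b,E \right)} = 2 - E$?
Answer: $\frac{1862537}{100} \approx 18625.0$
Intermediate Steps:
$O{\left(N \right)} = 5 + N$ ($O{\left(N \right)} = N - -5 = N + 5 = 5 + N$)
$j{\left(q,m \right)} = \left(30 + m\right)^{2}$ ($j{\left(q,m \right)} = \left(\left(5 + m\right) + \left(-5\right)^{2}\right)^{2} = \left(\left(5 + m\right) + 25\right)^{2} = \left(30 + m\right)^{2}$)
$j{\left(10,\frac{18 + 13}{7 + W{\left(0,-1 \right)}} \right)} 17 = \left(30 + \frac{18 + 13}{7 + \left(2 - -1\right)}\right)^{2} \cdot 17 = \left(30 + \frac{31}{7 + \left(2 + 1\right)}\right)^{2} \cdot 17 = \left(30 + \frac{31}{7 + 3}\right)^{2} \cdot 17 = \left(30 + \frac{31}{10}\right)^{2} \cdot 17 = \left(\frac{331}{10}\right)^{2} \cdot 17 = \frac{109561}{100} \cdot 17 = \frac{1862537}{100}$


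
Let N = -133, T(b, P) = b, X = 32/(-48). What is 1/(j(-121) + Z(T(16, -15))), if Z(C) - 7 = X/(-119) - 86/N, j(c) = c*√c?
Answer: 7185135/1663481670346 + 1249757091*I/1663481670346 ≈ 4.3193e-6 + 0.00075129*I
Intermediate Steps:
X = -⅔ (X = 32*(-1/48) = -⅔ ≈ -0.66667)
j(c) = c^(3/2)
Z(C) = 7415/969 (Z(C) = 7 + (-⅔/(-119) - 86/(-133)) = 7 + (-⅔*(-1/119) - 86*(-1/133)) = 7 + (2/357 + 86/133) = 7 + 632/969 = 7415/969)
1/(j(-121) + Z(T(16, -15))) = 1/((-121)^(3/2) + 7415/969) = 1/(-1331*I + 7415/969) = 1/(7415/969 - 1331*I) = 938961*(7415/969 + 1331*I)/1663481670346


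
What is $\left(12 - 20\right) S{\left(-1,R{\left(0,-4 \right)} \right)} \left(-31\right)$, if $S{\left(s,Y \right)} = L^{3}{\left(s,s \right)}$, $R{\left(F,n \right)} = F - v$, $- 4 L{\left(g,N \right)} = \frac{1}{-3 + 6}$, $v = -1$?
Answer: $- \frac{31}{216} \approx -0.14352$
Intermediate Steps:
$L{\left(g,N \right)} = - \frac{1}{12}$ ($L{\left(g,N \right)} = - \frac{1}{4 \left(-3 + 6\right)} = - \frac{1}{4 \cdot 3} = \left(- \frac{1}{4}\right) \frac{1}{3} = - \frac{1}{12}$)
$R{\left(F,n \right)} = 1 + F$ ($R{\left(F,n \right)} = F - -1 = F + 1 = 1 + F$)
$S{\left(s,Y \right)} = - \frac{1}{1728}$ ($S{\left(s,Y \right)} = \left(- \frac{1}{12}\right)^{3} = - \frac{1}{1728}$)
$\left(12 - 20\right) S{\left(-1,R{\left(0,-4 \right)} \right)} \left(-31\right) = \left(12 - 20\right) \left(- \frac{1}{1728}\right) \left(-31\right) = \left(-8\right) \left(- \frac{1}{1728}\right) \left(-31\right) = \frac{1}{216} \left(-31\right) = - \frac{31}{216}$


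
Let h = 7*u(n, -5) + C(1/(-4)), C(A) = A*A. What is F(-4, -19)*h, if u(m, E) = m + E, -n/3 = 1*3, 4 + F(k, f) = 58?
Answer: -42309/8 ≈ -5288.6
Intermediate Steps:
F(k, f) = 54 (F(k, f) = -4 + 58 = 54)
C(A) = A**2
n = -9 (n = -3*3 = -9)
u(m, E) = E + m
h = -1567/16 (h = 7*(-5 - 9) + (1/(-4))**2 = 7*(-14) + (-1/4)**2 = -98 + 1/16 = -1567/16 ≈ -97.938)
F(-4, -19)*h = 54*(-1567/16) = -42309/8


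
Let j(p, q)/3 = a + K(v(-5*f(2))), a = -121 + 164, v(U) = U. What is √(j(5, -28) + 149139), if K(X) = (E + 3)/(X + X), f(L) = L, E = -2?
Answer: √14926785/10 ≈ 386.35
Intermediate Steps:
K(X) = 1/(2*X) (K(X) = (-2 + 3)/(X + X) = 1/(2*X))
a = 43
j(p, q) = 2577/20 (j(p, q) = 3*(43 + 1/(2*((-5*2)))) = 3*(43 + (½)/(-10)) = 3*(43 + (½)*(-⅒)) = 3*(43 - 1/20) = 3*(859/20) = 2577/20)
√(j(5, -28) + 149139) = √(2577/20 + 149139) = √(2985357/20) = √14926785/10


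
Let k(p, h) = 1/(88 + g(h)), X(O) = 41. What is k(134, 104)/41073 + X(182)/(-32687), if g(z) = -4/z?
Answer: -3850442129/3070419056337 ≈ -0.0012540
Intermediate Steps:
k(p, h) = 1/(88 - 4/h)
k(134, 104)/41073 + X(182)/(-32687) = ((¼)*104/(-1 + 22*104))/41073 + 41/(-32687) = ((¼)*104/(-1 + 2288))*(1/41073) + 41*(-1/32687) = ((¼)*104/2287)*(1/41073) - 41/32687 = ((¼)*104*(1/2287))*(1/41073) - 41/32687 = (26/2287)*(1/41073) - 41/32687 = 26/93933951 - 41/32687 = -3850442129/3070419056337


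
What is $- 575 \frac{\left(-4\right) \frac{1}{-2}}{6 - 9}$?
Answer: $\frac{1150}{3} \approx 383.33$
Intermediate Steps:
$- 575 \frac{\left(-4\right) \frac{1}{-2}}{6 - 9} = - 575 \frac{\left(-4\right) \left(- \frac{1}{2}\right)}{-3} = - 575 \cdot 2 \left(- \frac{1}{3}\right) = \left(-575\right) \left(- \frac{2}{3}\right) = \frac{1150}{3}$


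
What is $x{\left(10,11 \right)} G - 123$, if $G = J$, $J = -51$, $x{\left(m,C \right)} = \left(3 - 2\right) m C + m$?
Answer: $-6243$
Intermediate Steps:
$x{\left(m,C \right)} = m + C m$ ($x{\left(m,C \right)} = \left(3 - 2\right) m C + m = 1 m C + m = m C + m = C m + m = m + C m$)
$G = -51$
$x{\left(10,11 \right)} G - 123 = 10 \left(1 + 11\right) \left(-51\right) - 123 = 10 \cdot 12 \left(-51\right) - 123 = 120 \left(-51\right) - 123 = -6120 - 123 = -6243$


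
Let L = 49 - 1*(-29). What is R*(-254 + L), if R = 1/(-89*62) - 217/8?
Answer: 13171554/2759 ≈ 4774.0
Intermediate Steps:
L = 78 (L = 49 + 29 = 78)
R = -598707/22072 (R = -1/89*1/62 - 217*1/8 = -1/5518 - 217/8 = -598707/22072 ≈ -27.125)
R*(-254 + L) = -598707*(-254 + 78)/22072 = -598707/22072*(-176) = 13171554/2759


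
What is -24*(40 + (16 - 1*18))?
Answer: -912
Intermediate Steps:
-24*(40 + (16 - 1*18)) = -24*(40 + (16 - 18)) = -24*(40 - 2) = -24*38 = -912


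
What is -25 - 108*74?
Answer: -8017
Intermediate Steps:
-25 - 108*74 = -25 - 7992 = -8017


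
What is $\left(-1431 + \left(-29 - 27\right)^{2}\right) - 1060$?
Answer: $645$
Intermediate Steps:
$\left(-1431 + \left(-29 - 27\right)^{2}\right) - 1060 = \left(-1431 + \left(-56\right)^{2}\right) - 1060 = \left(-1431 + 3136\right) - 1060 = 1705 - 1060 = 645$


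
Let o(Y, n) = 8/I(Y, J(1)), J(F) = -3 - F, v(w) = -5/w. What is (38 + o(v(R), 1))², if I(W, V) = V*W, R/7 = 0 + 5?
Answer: 2704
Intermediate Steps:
R = 35 (R = 7*(0 + 5) = 7*5 = 35)
o(Y, n) = -2/Y (o(Y, n) = 8/(((-3 - 1*1)*Y)) = 8/(((-3 - 1)*Y)) = 8/((-4*Y)) = 8*(-1/(4*Y)) = -2/Y)
(38 + o(v(R), 1))² = (38 - 2/((-5/35)))² = (38 - 2/((-5*1/35)))² = (38 - 2/(-⅐))² = (38 - 2*(-7))² = (38 + 14)² = 52² = 2704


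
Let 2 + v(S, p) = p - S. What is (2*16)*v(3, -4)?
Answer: -288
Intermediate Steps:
v(S, p) = -2 + p - S (v(S, p) = -2 + (p - S) = -2 + p - S)
(2*16)*v(3, -4) = (2*16)*(-2 - 4 - 1*3) = 32*(-2 - 4 - 3) = 32*(-9) = -288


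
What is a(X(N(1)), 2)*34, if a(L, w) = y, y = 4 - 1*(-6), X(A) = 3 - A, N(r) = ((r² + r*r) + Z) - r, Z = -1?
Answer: 340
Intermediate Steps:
N(r) = -1 - r + 2*r² (N(r) = ((r² + r*r) - 1) - r = ((r² + r²) - 1) - r = (2*r² - 1) - r = (-1 + 2*r²) - r = -1 - r + 2*r²)
y = 10 (y = 4 + 6 = 10)
a(L, w) = 10
a(X(N(1)), 2)*34 = 10*34 = 340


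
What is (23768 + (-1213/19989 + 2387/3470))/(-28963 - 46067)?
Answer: -1648635480073/5204218104900 ≈ -0.31679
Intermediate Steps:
(23768 + (-1213/19989 + 2387/3470))/(-28963 - 46067) = (23768 + (-1213*1/19989 + 2387*(1/3470)))/(-75030) = (23768 + (-1213/19989 + 2387/3470))*(-1/75030) = (23768 + 43504633/69361830)*(-1/75030) = (1648635480073/69361830)*(-1/75030) = -1648635480073/5204218104900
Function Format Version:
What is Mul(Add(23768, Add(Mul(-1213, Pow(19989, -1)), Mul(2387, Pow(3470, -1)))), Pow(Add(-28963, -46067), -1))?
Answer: Rational(-1648635480073, 5204218104900) ≈ -0.31679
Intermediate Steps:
Mul(Add(23768, Add(Mul(-1213, Pow(19989, -1)), Mul(2387, Pow(3470, -1)))), Pow(Add(-28963, -46067), -1)) = Mul(Add(23768, Add(Mul(-1213, Rational(1, 19989)), Mul(2387, Rational(1, 3470)))), Pow(-75030, -1)) = Mul(Add(23768, Add(Rational(-1213, 19989), Rational(2387, 3470))), Rational(-1, 75030)) = Mul(Add(23768, Rational(43504633, 69361830)), Rational(-1, 75030)) = Mul(Rational(1648635480073, 69361830), Rational(-1, 75030)) = Rational(-1648635480073, 5204218104900)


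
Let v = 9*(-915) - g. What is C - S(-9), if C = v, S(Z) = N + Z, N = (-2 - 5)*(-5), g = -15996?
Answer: 7735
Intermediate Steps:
v = 7761 (v = 9*(-915) - 1*(-15996) = -8235 + 15996 = 7761)
N = 35 (N = -7*(-5) = 35)
S(Z) = 35 + Z
C = 7761
C - S(-9) = 7761 - (35 - 9) = 7761 - 1*26 = 7761 - 26 = 7735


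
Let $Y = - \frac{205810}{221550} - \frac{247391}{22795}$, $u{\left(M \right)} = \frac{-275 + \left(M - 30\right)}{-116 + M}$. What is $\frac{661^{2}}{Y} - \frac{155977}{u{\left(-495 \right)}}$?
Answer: $- \frac{1487159013540661}{9520146400} \approx -1.5621 \cdot 10^{5}$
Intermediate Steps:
$u{\left(M \right)} = \frac{-305 + M}{-116 + M}$ ($u{\left(M \right)} = \frac{-275 + \left(M - 30\right)}{-116 + M} = \frac{-275 + \left(-30 + M\right)}{-116 + M} = \frac{-305 + M}{-116 + M}$)
$Y = - \frac{238003660}{20200929}$ ($Y = \left(-205810\right) \frac{1}{221550} - \frac{247391}{22795} = - \frac{20581}{22155} - \frac{247391}{22795} = - \frac{238003660}{20200929} \approx -11.782$)
$\frac{661^{2}}{Y} - \frac{155977}{u{\left(-495 \right)}} = \frac{661^{2}}{- \frac{238003660}{20200929}} - \frac{155977}{\frac{1}{-116 - 495} \left(-305 - 495\right)} = 436921 \left(- \frac{20200929}{238003660}\right) - \frac{155977}{\frac{1}{-611} \left(-800\right)} = - \frac{8826210099609}{238003660} - \frac{155977}{\left(- \frac{1}{611}\right) \left(-800\right)} = - \frac{8826210099609}{238003660} - \frac{155977}{\frac{800}{611}} = - \frac{8826210099609}{238003660} - \frac{95301947}{800} = - \frac{1487159013540661}{9520146400}$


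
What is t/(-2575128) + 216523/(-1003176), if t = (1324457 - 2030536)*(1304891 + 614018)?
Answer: 28316749102441829/53818887636 ≈ 5.2615e+5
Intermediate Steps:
t = -1354901347811 (t = -706079*1918909 = -1354901347811)
t/(-2575128) + 216523/(-1003176) = -1354901347811/(-2575128) + 216523/(-1003176) = -1354901347811*(-1/2575128) + 216523*(-1/1003176) = 1354901347811/2575128 - 216523/1003176 = 28316749102441829/53818887636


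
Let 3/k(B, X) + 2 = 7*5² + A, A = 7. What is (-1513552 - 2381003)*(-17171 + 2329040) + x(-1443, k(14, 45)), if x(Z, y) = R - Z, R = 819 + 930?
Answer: -9003700970103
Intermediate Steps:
R = 1749
k(B, X) = 1/60 (k(B, X) = 3/(-2 + (7*5² + 7)) = 3/(-2 + (7*25 + 7)) = 3/(-2 + (175 + 7)) = 3/(-2 + 182) = 3/180 = 3*(1/180) = 1/60)
x(Z, y) = 1749 - Z
(-1513552 - 2381003)*(-17171 + 2329040) + x(-1443, k(14, 45)) = (-1513552 - 2381003)*(-17171 + 2329040) + (1749 - 1*(-1443)) = -3894555*2311869 + (1749 + 1443) = -9003700973295 + 3192 = -9003700970103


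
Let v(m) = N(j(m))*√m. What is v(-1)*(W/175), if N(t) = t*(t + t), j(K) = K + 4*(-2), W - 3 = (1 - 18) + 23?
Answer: 1458*I/175 ≈ 8.3314*I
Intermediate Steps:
W = 9 (W = 3 + ((1 - 18) + 23) = 3 + (-17 + 23) = 3 + 6 = 9)
j(K) = -8 + K (j(K) = K - 8 = -8 + K)
N(t) = 2*t² (N(t) = t*(2*t) = 2*t²)
v(m) = 2*√m*(-8 + m)² (v(m) = (2*(-8 + m)²)*√m = 2*√m*(-8 + m)²)
v(-1)*(W/175) = (2*√(-1)*(-8 - 1)²)*(9/175) = (2*I*(-9)²)*(9*(1/175)) = (2*I*81)*(9/175) = (162*I)*(9/175) = 1458*I/175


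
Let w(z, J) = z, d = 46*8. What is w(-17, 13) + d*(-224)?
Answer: -82449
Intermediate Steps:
d = 368
w(-17, 13) + d*(-224) = -17 + 368*(-224) = -17 - 82432 = -82449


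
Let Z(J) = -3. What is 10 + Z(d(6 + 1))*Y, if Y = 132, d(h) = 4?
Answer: -386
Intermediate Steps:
10 + Z(d(6 + 1))*Y = 10 - 3*132 = 10 - 396 = -386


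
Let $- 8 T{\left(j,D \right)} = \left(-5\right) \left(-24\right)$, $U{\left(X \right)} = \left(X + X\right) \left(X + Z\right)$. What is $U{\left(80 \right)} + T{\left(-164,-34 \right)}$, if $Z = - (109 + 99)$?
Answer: $-20495$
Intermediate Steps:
$Z = -208$ ($Z = \left(-1\right) 208 = -208$)
$U{\left(X \right)} = 2 X \left(-208 + X\right)$ ($U{\left(X \right)} = \left(X + X\right) \left(X - 208\right) = 2 X \left(-208 + X\right)$)
$T{\left(j,D \right)} = -15$ ($T{\left(j,D \right)} = - \frac{\left(-5\right) \left(-24\right)}{8} = \left(- \frac{1}{8}\right) 120 = -15$)
$U{\left(80 \right)} + T{\left(-164,-34 \right)} = 2 \cdot 80 \left(-208 + 80\right) - 15 = 2 \cdot 80 \left(-128\right) - 15 = -20480 - 15 = -20495$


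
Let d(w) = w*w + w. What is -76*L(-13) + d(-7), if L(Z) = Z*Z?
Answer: -12802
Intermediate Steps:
L(Z) = Z**2
d(w) = w + w**2 (d(w) = w**2 + w = w + w**2)
-76*L(-13) + d(-7) = -76*(-13)**2 - 7*(1 - 7) = -76*169 - 7*(-6) = -12844 + 42 = -12802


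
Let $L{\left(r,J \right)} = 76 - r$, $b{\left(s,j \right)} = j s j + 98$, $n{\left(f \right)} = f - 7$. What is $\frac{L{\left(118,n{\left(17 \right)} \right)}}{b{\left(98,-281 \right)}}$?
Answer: $- \frac{3}{552734} \approx -5.4276 \cdot 10^{-6}$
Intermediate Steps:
$n{\left(f \right)} = -7 + f$ ($n{\left(f \right)} = f - 7 = -7 + f$)
$b{\left(s,j \right)} = 98 + s j^{2}$ ($b{\left(s,j \right)} = s j^{2} + 98 = 98 + s j^{2}$)
$\frac{L{\left(118,n{\left(17 \right)} \right)}}{b{\left(98,-281 \right)}} = \frac{76 - 118}{98 + 98 \left(-281\right)^{2}} = \frac{76 - 118}{98 + 98 \cdot 78961} = - \frac{42}{98 + 7738178} = - \frac{42}{7738276} = \left(-42\right) \frac{1}{7738276} = - \frac{3}{552734}$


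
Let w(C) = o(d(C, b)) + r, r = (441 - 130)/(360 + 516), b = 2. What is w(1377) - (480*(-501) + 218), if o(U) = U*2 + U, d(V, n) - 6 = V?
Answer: 214104347/876 ≈ 2.4441e+5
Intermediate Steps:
d(V, n) = 6 + V
o(U) = 3*U (o(U) = 2*U + U = 3*U)
r = 311/876 ≈ 0.35502
w(C) = 16079/876 + 3*C (w(C) = 3*(6 + C) + 311/876 = (18 + 3*C) + 311/876 = 16079/876 + 3*C)
w(1377) - (480*(-501) + 218) = (16079/876 + 3*1377) - (480*(-501) + 218) = (16079/876 + 4131) - (-240480 + 218) = 3634835/876 - 1*(-240262) = 3634835/876 + 240262 = 214104347/876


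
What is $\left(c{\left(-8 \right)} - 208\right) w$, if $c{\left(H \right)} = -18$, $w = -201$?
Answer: $45426$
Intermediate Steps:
$\left(c{\left(-8 \right)} - 208\right) w = \left(-18 - 208\right) \left(-201\right) = \left(-226\right) \left(-201\right) = 45426$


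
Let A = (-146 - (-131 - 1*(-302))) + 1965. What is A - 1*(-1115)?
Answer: 2763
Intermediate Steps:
A = 1648 (A = (-146 - (-131 + 302)) + 1965 = (-146 - 1*171) + 1965 = (-146 - 171) + 1965 = -317 + 1965 = 1648)
A - 1*(-1115) = 1648 - 1*(-1115) = 1648 + 1115 = 2763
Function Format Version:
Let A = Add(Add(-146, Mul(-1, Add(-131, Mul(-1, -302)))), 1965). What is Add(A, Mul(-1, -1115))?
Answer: 2763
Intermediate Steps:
A = 1648 (A = Add(Add(-146, Mul(-1, Add(-131, 302))), 1965) = Add(Add(-146, Mul(-1, 171)), 1965) = Add(Add(-146, -171), 1965) = Add(-317, 1965) = 1648)
Add(A, Mul(-1, -1115)) = Add(1648, Mul(-1, -1115)) = Add(1648, 1115) = 2763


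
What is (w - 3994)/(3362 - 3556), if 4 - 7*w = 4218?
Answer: 2298/97 ≈ 23.691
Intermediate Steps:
w = -602 (w = 4/7 - ⅐*4218 = 4/7 - 4218/7 = -602)
(w - 3994)/(3362 - 3556) = (-602 - 3994)/(3362 - 3556) = -4596/(-194) = -4596*(-1/194) = 2298/97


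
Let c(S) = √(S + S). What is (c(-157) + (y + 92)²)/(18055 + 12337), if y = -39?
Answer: 2809/30392 + I*√314/30392 ≈ 0.092426 + 0.00058305*I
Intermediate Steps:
c(S) = √2*√S (c(S) = √(2*S) = √2*√S)
(c(-157) + (y + 92)²)/(18055 + 12337) = (√2*√(-157) + (-39 + 92)²)/(18055 + 12337) = (√2*(I*√157) + 53²)/30392 = (I*√314 + 2809)*(1/30392) = (2809 + I*√314)*(1/30392) = 2809/30392 + I*√314/30392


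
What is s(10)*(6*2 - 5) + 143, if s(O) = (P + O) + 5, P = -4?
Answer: 220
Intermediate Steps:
s(O) = 1 + O (s(O) = (-4 + O) + 5 = 1 + O)
s(10)*(6*2 - 5) + 143 = (1 + 10)*(6*2 - 5) + 143 = 11*(12 - 5) + 143 = 11*7 + 143 = 77 + 143 = 220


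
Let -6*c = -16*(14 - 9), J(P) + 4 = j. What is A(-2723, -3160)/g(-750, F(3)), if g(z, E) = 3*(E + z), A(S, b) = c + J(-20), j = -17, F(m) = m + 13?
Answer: 23/6606 ≈ 0.0034817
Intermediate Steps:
F(m) = 13 + m
J(P) = -21 (J(P) = -4 - 17 = -21)
c = 40/3 (c = -(-8)*(14 - 9)/3 = -(-8)*5/3 = -1/6*(-80) = 40/3 ≈ 13.333)
A(S, b) = -23/3 (A(S, b) = 40/3 - 21 = -23/3)
g(z, E) = 3*E + 3*z
A(-2723, -3160)/g(-750, F(3)) = -23/(3*(3*(13 + 3) + 3*(-750))) = -23/(3*(3*16 - 2250)) = -23/(3*(48 - 2250)) = -23/3/(-2202) = -23/3*(-1/2202) = 23/6606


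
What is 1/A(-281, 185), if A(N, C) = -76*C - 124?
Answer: -1/14184 ≈ -7.0502e-5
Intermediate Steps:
A(N, C) = -124 - 76*C
1/A(-281, 185) = 1/(-124 - 76*185) = 1/(-124 - 14060) = 1/(-14184) = -1/14184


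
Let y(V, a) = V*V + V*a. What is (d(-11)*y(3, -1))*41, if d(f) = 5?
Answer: 1230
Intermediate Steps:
y(V, a) = V**2 + V*a
(d(-11)*y(3, -1))*41 = (5*(3*(3 - 1)))*41 = (5*(3*2))*41 = (5*6)*41 = 30*41 = 1230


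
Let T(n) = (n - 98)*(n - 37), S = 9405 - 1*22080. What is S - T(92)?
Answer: -12345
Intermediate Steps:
S = -12675 (S = 9405 - 22080 = -12675)
T(n) = (-98 + n)*(-37 + n)
S - T(92) = -12675 - (3626 + 92**2 - 135*92) = -12675 - (3626 + 8464 - 12420) = -12675 - 1*(-330) = -12675 + 330 = -12345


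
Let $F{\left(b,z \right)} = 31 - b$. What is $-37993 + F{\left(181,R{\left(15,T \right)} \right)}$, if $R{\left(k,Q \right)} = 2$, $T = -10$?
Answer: $-38143$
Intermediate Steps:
$-37993 + F{\left(181,R{\left(15,T \right)} \right)} = -37993 + \left(31 - 181\right) = -37993 - 150 = -38143$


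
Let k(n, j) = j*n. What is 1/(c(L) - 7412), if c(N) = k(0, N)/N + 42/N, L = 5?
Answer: -5/37018 ≈ -0.00013507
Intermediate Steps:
c(N) = 42/N (c(N) = (N*0)/N + 42/N = 0/N + 42/N = 0 + 42/N = 42/N)
1/(c(L) - 7412) = 1/(42/5 - 7412) = 1/(-37018/5) = -5/37018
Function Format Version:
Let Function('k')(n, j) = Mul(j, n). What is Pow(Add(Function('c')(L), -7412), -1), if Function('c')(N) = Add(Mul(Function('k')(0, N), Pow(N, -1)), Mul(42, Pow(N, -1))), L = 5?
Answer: Rational(-5, 37018) ≈ -0.00013507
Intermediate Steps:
Function('c')(N) = Mul(42, Pow(N, -1)) (Function('c')(N) = Add(Mul(Mul(N, 0), Pow(N, -1)), Mul(42, Pow(N, -1))) = Add(Mul(0, Pow(N, -1)), Mul(42, Pow(N, -1))) = Add(0, Mul(42, Pow(N, -1))) = Mul(42, Pow(N, -1)))
Pow(Add(Function('c')(L), -7412), -1) = Pow(Add(Mul(42, Pow(5, -1)), -7412), -1) = Pow(Add(Mul(42, Rational(1, 5)), -7412), -1) = Pow(Add(Rational(42, 5), -7412), -1) = Pow(Rational(-37018, 5), -1) = Rational(-5, 37018)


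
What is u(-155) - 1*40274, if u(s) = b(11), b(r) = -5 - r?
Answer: -40290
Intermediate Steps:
u(s) = -16 (u(s) = -5 - 1*11 = -5 - 11 = -16)
u(-155) - 1*40274 = -16 - 1*40274 = -16 - 40274 = -40290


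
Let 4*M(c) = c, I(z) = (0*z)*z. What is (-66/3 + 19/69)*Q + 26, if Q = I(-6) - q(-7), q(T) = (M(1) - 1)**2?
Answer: 14065/368 ≈ 38.220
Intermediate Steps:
I(z) = 0 (I(z) = 0*z = 0)
M(c) = c/4
q(T) = 9/16 (q(T) = ((1/4)*1 - 1)**2 = (1/4 - 1)**2 = (-3/4)**2 = 9/16)
Q = -9/16 (Q = 0 - 1*9/16 = 0 - 9/16 = -9/16 ≈ -0.56250)
(-66/3 + 19/69)*Q + 26 = (-66/3 + 19/69)*(-9/16) + 26 = (-66*1/3 + 19*(1/69))*(-9/16) + 26 = (-22 + 19/69)*(-9/16) + 26 = -1499/69*(-9/16) + 26 = 4497/368 + 26 = 14065/368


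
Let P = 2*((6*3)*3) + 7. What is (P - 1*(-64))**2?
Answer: 32041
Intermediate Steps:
P = 115 (P = 2*(18*3) + 7 = 2*54 + 7 = 108 + 7 = 115)
(P - 1*(-64))**2 = (115 - 1*(-64))**2 = (115 + 64)**2 = 179**2 = 32041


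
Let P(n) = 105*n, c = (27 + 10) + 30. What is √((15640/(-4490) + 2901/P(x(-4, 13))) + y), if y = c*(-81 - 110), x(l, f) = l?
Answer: 3*I*√1405746147505/31430 ≈ 113.17*I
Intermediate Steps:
c = 67 (c = 37 + 30 = 67)
y = -12797 (y = 67*(-81 - 110) = 67*(-191) = -12797)
√((15640/(-4490) + 2901/P(x(-4, 13))) + y) = √((15640/(-4490) + 2901/((105*(-4)))) - 12797) = √((15640*(-1/4490) + 2901/(-420)) - 12797) = √((-1564/449 + 2901*(-1/420)) - 12797) = √((-1564/449 - 967/140) - 12797) = √(-653143/62860 - 12797) = √(-805072563/62860) = 3*I*√1405746147505/31430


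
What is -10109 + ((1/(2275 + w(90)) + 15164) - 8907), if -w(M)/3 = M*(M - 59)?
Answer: -23477941/6095 ≈ -3852.0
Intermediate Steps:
w(M) = -3*M*(-59 + M) (w(M) = -3*M*(M - 59) = -3*M*(-59 + M))
-10109 + ((1/(2275 + w(90)) + 15164) - 8907) = -10109 + ((1/(2275 + 3*90*(59 - 1*90)) + 15164) - 8907) = -10109 + ((1/(2275 + 3*90*(59 - 90)) + 15164) - 8907) = -10109 + ((1/(2275 + 3*90*(-31)) + 15164) - 8907) = -10109 + ((1/(2275 - 8370) + 15164) - 8907) = -10109 + ((1/(-6095) + 15164) - 8907) = -10109 + ((-1/6095 + 15164) - 8907) = -10109 + (92424579/6095 - 8907) = -10109 + 38136414/6095 = -23477941/6095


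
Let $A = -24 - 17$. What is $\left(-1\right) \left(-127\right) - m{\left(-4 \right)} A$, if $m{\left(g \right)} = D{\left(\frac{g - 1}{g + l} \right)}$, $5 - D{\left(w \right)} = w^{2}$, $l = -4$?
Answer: $\frac{20223}{64} \approx 315.98$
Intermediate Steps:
$D{\left(w \right)} = 5 - w^{2}$
$m{\left(g \right)} = 5 - \frac{\left(-1 + g\right)^{2}}{\left(-4 + g\right)^{2}}$ ($m{\left(g \right)} = 5 - \left(\frac{g - 1}{g - 4}\right)^{2} = 5 - \left(\frac{-1 + g}{-4 + g}\right)^{2} = 5 - \frac{\left(-1 + g\right)^{2}}{\left(-4 + g\right)^{2}}$)
$A = -41$ ($A = -24 - 17 = -41$)
$\left(-1\right) \left(-127\right) - m{\left(-4 \right)} A = \left(-1\right) \left(-127\right) - \left(5 - \frac{\left(-1 - 4\right)^{2}}{\left(-4 - 4\right)^{2}}\right) \left(-41\right) = 127 - \left(5 - \frac{\left(-5\right)^{2}}{64}\right) \left(-41\right) = 127 - \left(5 - 25 \cdot \frac{1}{64}\right) \left(-41\right) = 127 - \left(5 - \frac{25}{64}\right) \left(-41\right) = 127 - \frac{295}{64} \left(-41\right) = 127 - - \frac{12095}{64} = 127 + \frac{12095}{64} = \frac{20223}{64}$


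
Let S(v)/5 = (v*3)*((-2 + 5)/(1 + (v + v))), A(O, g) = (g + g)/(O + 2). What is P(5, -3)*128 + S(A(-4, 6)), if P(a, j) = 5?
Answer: 7310/11 ≈ 664.54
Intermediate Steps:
A(O, g) = 2*g/(2 + O) (A(O, g) = (2*g)/(2 + O) = 2*g/(2 + O))
S(v) = 45*v/(1 + 2*v) (S(v) = 5*((v*3)*((-2 + 5)/(1 + (v + v)))) = 5*((3*v)*(3/(1 + 2*v))) = 5*(9*v/(1 + 2*v)) = 45*v/(1 + 2*v))
P(5, -3)*128 + S(A(-4, 6)) = 5*128 + 45*(2*6/(2 - 4))/(1 + 2*(2*6/(2 - 4))) = 640 + 45*(2*6/(-2))/(1 + 2*(2*6/(-2))) = 640 + 45*(2*6*(-1/2))/(1 + 2*(2*6*(-1/2))) = 640 + 45*(-6)/(1 + 2*(-6)) = 640 + 45*(-6)/(1 - 12) = 640 + 45*(-6)/(-11) = 640 + 45*(-6)*(-1/11) = 640 + 270/11 = 7310/11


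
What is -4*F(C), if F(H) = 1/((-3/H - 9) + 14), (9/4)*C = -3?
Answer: -16/29 ≈ -0.55172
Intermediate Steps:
C = -4/3 (C = (4/9)*(-3) = -4/3 ≈ -1.3333)
F(H) = 1/(5 - 3/H) (F(H) = 1/((-9 - 3/H) + 14) = 1/(5 - 3/H))
-4*F(C) = -(-16)/(3*(-3 + 5*(-4/3))) = -(-16)/(3*(-3 - 20/3)) = -(-16)/(3*(-29/3)) = -(-16)*(-3)/(3*29) = -4*4/29 = -16/29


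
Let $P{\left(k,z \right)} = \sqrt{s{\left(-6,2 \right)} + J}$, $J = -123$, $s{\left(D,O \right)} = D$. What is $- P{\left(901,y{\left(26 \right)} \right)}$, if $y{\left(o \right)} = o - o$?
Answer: $- i \sqrt{129} \approx - 11.358 i$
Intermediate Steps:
$y{\left(o \right)} = 0$
$P{\left(k,z \right)} = i \sqrt{129}$ ($P{\left(k,z \right)} = \sqrt{-6 - 123} = \sqrt{-129} = i \sqrt{129}$)
$- P{\left(901,y{\left(26 \right)} \right)} = - i \sqrt{129}$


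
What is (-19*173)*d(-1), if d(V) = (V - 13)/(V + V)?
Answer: -23009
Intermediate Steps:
d(V) = (-13 + V)/(2*V) (d(V) = (-13 + V)/((2*V)) = (-13 + V)*(1/(2*V)) = (-13 + V)/(2*V))
(-19*173)*d(-1) = (-19*173)*((½)*(-13 - 1)/(-1)) = -3287*(-1)*(-14)/2 = -3287*7 = -23009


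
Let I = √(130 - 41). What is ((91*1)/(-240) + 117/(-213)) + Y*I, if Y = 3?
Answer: -15821/17040 + 3*√89 ≈ 27.373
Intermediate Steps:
I = √89 ≈ 9.4340
((91*1)/(-240) + 117/(-213)) + Y*I = ((91*1)/(-240) + 117/(-213)) + 3*√89 = (91*(-1/240) + 117*(-1/213)) + 3*√89 = (-91/240 - 39/71) + 3*√89 = -15821/17040 + 3*√89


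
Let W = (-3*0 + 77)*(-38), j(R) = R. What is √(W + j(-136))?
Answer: I*√3062 ≈ 55.335*I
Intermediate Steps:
W = -2926 (W = (0 + 77)*(-38) = 77*(-38) = -2926)
√(W + j(-136)) = √(-2926 - 136) = √(-3062) = I*√3062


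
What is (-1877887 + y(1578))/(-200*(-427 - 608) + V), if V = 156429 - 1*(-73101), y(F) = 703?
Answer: -312864/72755 ≈ -4.3002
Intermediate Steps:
V = 229530 (V = 156429 + 73101 = 229530)
(-1877887 + y(1578))/(-200*(-427 - 608) + V) = (-1877887 + 703)/(-200*(-427 - 608) + 229530) = -1877184/(-200*(-1035) + 229530) = -1877184/(207000 + 229530) = -1877184/436530 = -1877184*1/436530 = -312864/72755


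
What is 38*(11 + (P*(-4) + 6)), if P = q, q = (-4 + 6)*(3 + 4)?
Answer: -1482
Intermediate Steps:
q = 14 (q = 2*7 = 14)
P = 14
38*(11 + (P*(-4) + 6)) = 38*(11 + (14*(-4) + 6)) = 38*(11 + (-56 + 6)) = 38*(11 - 50) = 38*(-39) = -1482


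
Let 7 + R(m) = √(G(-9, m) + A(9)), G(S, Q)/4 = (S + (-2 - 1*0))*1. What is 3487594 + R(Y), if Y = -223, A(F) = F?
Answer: 3487587 + I*√35 ≈ 3.4876e+6 + 5.9161*I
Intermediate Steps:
G(S, Q) = -8 + 4*S (G(S, Q) = 4*((S + (-2 - 1*0))*1) = 4*((S + (-2 + 0))*1) = 4*((S - 2)*1) = 4*((-2 + S)*1) = 4*(-2 + S) = -8 + 4*S)
R(m) = -7 + I*√35 (R(m) = -7 + √((-8 + 4*(-9)) + 9) = -7 + √((-8 - 36) + 9) = -7 + √(-44 + 9) = -7 + √(-35) = -7 + I*√35)
3487594 + R(Y) = 3487594 + (-7 + I*√35) = 3487587 + I*√35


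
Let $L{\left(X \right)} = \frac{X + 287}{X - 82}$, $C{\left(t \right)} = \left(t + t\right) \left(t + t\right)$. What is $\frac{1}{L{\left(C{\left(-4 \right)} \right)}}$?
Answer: $- \frac{2}{39} \approx -0.051282$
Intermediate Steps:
$C{\left(t \right)} = 4 t^{2}$ ($C{\left(t \right)} = 2 t 2 t = 4 t^{2}$)
$L{\left(X \right)} = \frac{287 + X}{-82 + X}$
$\frac{1}{L{\left(C{\left(-4 \right)} \right)}} = \frac{1}{\frac{1}{-82 + 4 \left(-4\right)^{2}} \left(287 + 4 \left(-4\right)^{2}\right)} = \frac{1}{\frac{1}{-82 + 4 \cdot 16} \left(287 + 4 \cdot 16\right)} = \frac{1}{\frac{1}{-82 + 64} \left(287 + 64\right)} = \frac{1}{\frac{1}{-18} \cdot 351} = \frac{1}{\left(- \frac{1}{18}\right) 351} = \frac{1}{- \frac{39}{2}} = - \frac{2}{39}$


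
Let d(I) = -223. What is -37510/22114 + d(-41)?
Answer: -2484466/11057 ≈ -224.70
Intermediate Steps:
-37510/22114 + d(-41) = -37510/22114 - 223 = -37510*1/22114 - 223 = -18755/11057 - 223 = -2484466/11057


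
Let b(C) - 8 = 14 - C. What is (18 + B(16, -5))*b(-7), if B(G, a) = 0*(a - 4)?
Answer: 522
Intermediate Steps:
b(C) = 22 - C (b(C) = 8 + (14 - C) = 22 - C)
B(G, a) = 0 (B(G, a) = 0*(-4 + a) = 0)
(18 + B(16, -5))*b(-7) = (18 + 0)*(22 - 1*(-7)) = 18*(22 + 7) = 18*29 = 522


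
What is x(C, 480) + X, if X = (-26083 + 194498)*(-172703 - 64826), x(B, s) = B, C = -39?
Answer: -40003446574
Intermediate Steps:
X = -40003446535 (X = 168415*(-237529) = -40003446535)
x(C, 480) + X = -39 - 40003446535 = -40003446574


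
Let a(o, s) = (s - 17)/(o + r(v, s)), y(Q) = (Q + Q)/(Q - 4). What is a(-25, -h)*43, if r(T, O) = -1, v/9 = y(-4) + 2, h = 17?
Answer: 731/13 ≈ 56.231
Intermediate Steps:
y(Q) = 2*Q/(-4 + Q) (y(Q) = (2*Q)/(-4 + Q) = 2*Q/(-4 + Q))
v = 27 (v = 9*(2*(-4)/(-4 - 4) + 2) = 9*(2*(-4)/(-8) + 2) = 9*(2*(-4)*(-⅛) + 2) = 9*(1 + 2) = 9*3 = 27)
a(o, s) = (-17 + s)/(-1 + o) (a(o, s) = (s - 17)/(o - 1) = (-17 + s)/(-1 + o))
a(-25, -h)*43 = ((-17 - 1*17)/(-1 - 25))*43 = ((-17 - 17)/(-26))*43 = -1/26*(-34)*43 = (17/13)*43 = 731/13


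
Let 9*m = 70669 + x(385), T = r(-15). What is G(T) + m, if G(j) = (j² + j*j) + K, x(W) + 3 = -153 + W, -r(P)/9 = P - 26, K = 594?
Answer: 2527142/9 ≈ 2.8079e+5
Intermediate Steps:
r(P) = 234 - 9*P (r(P) = -9*(P - 26) = -9*(-26 + P) = 234 - 9*P)
T = 369 (T = 234 - 9*(-15) = 234 + 135 = 369)
x(W) = -156 + W (x(W) = -3 + (-153 + W) = -156 + W)
G(j) = 594 + 2*j² (G(j) = (j² + j*j) + 594 = (j² + j²) + 594 = 2*j² + 594 = 594 + 2*j²)
m = 70898/9 (m = (70669 + (-156 + 385))/9 = (70669 + 229)/9 = (⅑)*70898 = 70898/9 ≈ 7877.6)
G(T) + m = (594 + 2*369²) + 70898/9 = (594 + 2*136161) + 70898/9 = (594 + 272322) + 70898/9 = 272916 + 70898/9 = 2527142/9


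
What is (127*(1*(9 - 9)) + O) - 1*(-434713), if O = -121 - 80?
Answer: 434512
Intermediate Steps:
O = -201
(127*(1*(9 - 9)) + O) - 1*(-434713) = (127*(1*(9 - 9)) - 201) - 1*(-434713) = (127*(1*0) - 201) + 434713 = (127*0 - 201) + 434713 = (0 - 201) + 434713 = -201 + 434713 = 434512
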